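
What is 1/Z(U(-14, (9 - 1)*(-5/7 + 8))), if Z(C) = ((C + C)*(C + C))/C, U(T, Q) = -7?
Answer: -1/28 ≈ -0.035714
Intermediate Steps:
Z(C) = 4*C (Z(C) = ((2*C)*(2*C))/C = (4*C²)/C = 4*C)
1/Z(U(-14, (9 - 1)*(-5/7 + 8))) = 1/(4*(-7)) = 1/(-28) = -1/28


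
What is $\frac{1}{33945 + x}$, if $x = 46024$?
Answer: $\frac{1}{79969} \approx 1.2505 \cdot 10^{-5}$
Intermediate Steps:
$\frac{1}{33945 + x} = \frac{1}{33945 + 46024} = \frac{1}{79969}$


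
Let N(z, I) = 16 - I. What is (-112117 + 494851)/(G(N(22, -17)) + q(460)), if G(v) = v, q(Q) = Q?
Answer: 382734/493 ≈ 776.34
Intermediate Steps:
(-112117 + 494851)/(G(N(22, -17)) + q(460)) = (-112117 + 494851)/((16 - 1*(-17)) + 460) = 382734/((16 + 17) + 460) = 382734/(33 + 460) = 382734/493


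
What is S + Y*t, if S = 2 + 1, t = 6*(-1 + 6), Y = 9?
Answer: 273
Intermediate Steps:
t = 30 (t = 6*5 = 30)
S = 3
S + Y*t = 3 + 9*30 = 3 + 270 = 273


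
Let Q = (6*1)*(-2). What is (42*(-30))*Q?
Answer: 15120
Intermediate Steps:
Q = -12 (Q = 6*(-2) = -12)
(42*(-30))*Q = (42*(-30))*(-12) = -1260*(-12) = 15120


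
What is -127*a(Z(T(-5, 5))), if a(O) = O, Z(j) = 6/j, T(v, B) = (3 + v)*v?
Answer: -381/5 ≈ -76.200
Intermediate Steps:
T(v, B) = v*(3 + v)
-127*a(Z(T(-5, 5))) = -762/((-5*(3 - 5))) = -762/((-5*(-2))) = -762/10 = -127*⅗ = -381/5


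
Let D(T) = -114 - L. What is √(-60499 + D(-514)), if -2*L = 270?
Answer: I*√60478 ≈ 245.92*I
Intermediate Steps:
L = -135 (L = -½*270 = -135)
D(T) = 21 (D(T) = -114 - 1*(-135) = -114 + 135 = 21)
√(-60499 + D(-514)) = √(-60499 + 21) = √(-60478) = I*√60478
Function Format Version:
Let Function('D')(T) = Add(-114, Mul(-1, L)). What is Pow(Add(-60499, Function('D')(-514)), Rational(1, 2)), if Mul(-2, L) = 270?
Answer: Mul(I, Pow(60478, Rational(1, 2))) ≈ Mul(245.92, I)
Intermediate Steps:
L = -135 (L = Mul(Rational(-1, 2), 270) = -135)
Function('D')(T) = 21 (Function('D')(T) = Add(-114, Mul(-1, -135)) = Add(-114, 135) = 21)
Pow(Add(-60499, Function('D')(-514)), Rational(1, 2)) = Pow(Add(-60499, 21), Rational(1, 2)) = Pow(-60478, Rational(1, 2)) = Mul(I, Pow(60478, Rational(1, 2)))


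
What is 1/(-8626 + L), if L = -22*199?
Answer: -1/13004 ≈ -7.6899e-5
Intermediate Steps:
L = -4378
1/(-8626 + L) = 1/(-8626 - 4378) = 1/(-13004) = -1/13004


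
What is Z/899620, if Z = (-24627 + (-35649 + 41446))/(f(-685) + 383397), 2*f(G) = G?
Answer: -1883/34460348929 ≈ -5.4642e-8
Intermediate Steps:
f(G) = G/2
Z = -37660/766109 (Z = (-24627 + (-35649 + 41446))/((½)*(-685) + 383397) = (-24627 + 5797)/(-685/2 + 383397) = -18830/766109/2 = -18830*2/766109 = -37660/766109 ≈ -0.049158)
Z/899620 = -37660/766109/899620 = -37660/766109*1/899620 = -1883/34460348929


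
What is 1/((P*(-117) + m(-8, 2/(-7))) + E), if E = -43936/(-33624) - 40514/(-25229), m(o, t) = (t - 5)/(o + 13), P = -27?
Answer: 3711312045/11730920693486 ≈ 0.00031637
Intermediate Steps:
m(o, t) = (-5 + t)/(13 + o)
E = 308838010/106037487 (E = -43936*(-1/33624) - 40514*(-1/25229) = 5492/4203 + 40514/25229 = 308838010/106037487 ≈ 2.9125)
1/((P*(-117) + m(-8, 2/(-7))) + E) = 1/((-27*(-117) + (-5 + 2/(-7))/(13 - 8)) + 308838010/106037487) = 1/((3159 + (-5 + 2*(-⅐))/5) + 308838010/106037487) = 1/((3159 + (-5 - 2/7)/5) + 308838010/106037487) = 1/((3159 + (⅕)*(-37/7)) + 308838010/106037487) = 1/((3159 - 37/35) + 308838010/106037487) = 1/(110528/35 + 308838010/106037487) = 1/(11730920693486/3711312045) = 3711312045/11730920693486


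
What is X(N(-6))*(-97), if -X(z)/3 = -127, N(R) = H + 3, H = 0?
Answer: -36957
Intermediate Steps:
N(R) = 3 (N(R) = 0 + 3 = 3)
X(z) = 381 (X(z) = -3*(-127) = 381)
X(N(-6))*(-97) = 381*(-97) = -36957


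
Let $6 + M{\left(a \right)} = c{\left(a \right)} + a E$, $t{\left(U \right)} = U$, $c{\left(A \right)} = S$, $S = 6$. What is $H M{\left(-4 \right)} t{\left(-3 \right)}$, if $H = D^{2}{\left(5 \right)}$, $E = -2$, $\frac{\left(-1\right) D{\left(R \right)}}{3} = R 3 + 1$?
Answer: $-55296$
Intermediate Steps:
$D{\left(R \right)} = -3 - 9 R$ ($D{\left(R \right)} = - 3 \left(R 3 + 1\right) = - 3 \left(3 R + 1\right) = - 3 \left(1 + 3 R\right) = -3 - 9 R$)
$c{\left(A \right)} = 6$
$H = 2304$ ($H = \left(-3 - 45\right)^{2} = \left(-48\right)^{2} = 2304$)
$M{\left(a \right)} = - 2 a$ ($M{\left(a \right)} = -6 + \left(6 + a \left(-2\right)\right) = -6 - \left(-6 + 2 a\right) = - 2 a$)
$H M{\left(-4 \right)} t{\left(-3 \right)} = 2304 \left(\left(-2\right) \left(-4\right)\right) \left(-3\right) = 2304 \cdot 8 \left(-3\right) = 18432 \left(-3\right) = -55296$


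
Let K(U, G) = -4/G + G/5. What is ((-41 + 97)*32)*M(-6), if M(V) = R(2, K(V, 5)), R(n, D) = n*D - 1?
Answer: -5376/5 ≈ -1075.2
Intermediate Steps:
K(U, G) = -4/G + G/5 (K(U, G) = -4/G + G*(1/5) = -4/G + G/5)
R(n, D) = -1 + D*n (R(n, D) = D*n - 1 = -1 + D*n)
M(V) = -3/5 (M(V) = -1 + (-4/5 + (1/5)*5)*2 = -1 + (-4*1/5 + 1)*2 = -1 + (-4/5 + 1)*2 = -1 + (1/5)*2 = -1 + 2/5 = -3/5)
((-41 + 97)*32)*M(-6) = ((-41 + 97)*32)*(-3/5) = (56*32)*(-3/5) = 1792*(-3/5) = -5376/5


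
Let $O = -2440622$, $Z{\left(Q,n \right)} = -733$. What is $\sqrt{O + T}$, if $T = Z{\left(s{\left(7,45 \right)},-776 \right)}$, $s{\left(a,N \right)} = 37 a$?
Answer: $i \sqrt{2441355} \approx 1562.5 i$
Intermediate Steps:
$T = -733$
$\sqrt{O + T} = \sqrt{-2440622 - 733} = \sqrt{-2441355} = i \sqrt{2441355}$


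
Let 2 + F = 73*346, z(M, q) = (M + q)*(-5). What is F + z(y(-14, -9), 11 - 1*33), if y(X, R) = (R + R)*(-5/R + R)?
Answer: 24606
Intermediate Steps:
y(X, R) = 2*R*(R - 5/R) (y(X, R) = (2*R)*(R - 5/R) = 2*R*(R - 5/R))
z(M, q) = -5*M - 5*q
F = 25256 (F = -2 + 73*346 = -2 + 25258 = 25256)
F + z(y(-14, -9), 11 - 1*33) = 25256 + (-5*(-10 + 2*(-9)²) - 5*(11 - 1*33)) = 25256 + (-5*(-10 + 2*81) - 5*(11 - 33)) = 25256 + (-5*(-10 + 162) - 5*(-22)) = 25256 + (-5*152 + 110) = 25256 + (-760 + 110) = 25256 - 650 = 24606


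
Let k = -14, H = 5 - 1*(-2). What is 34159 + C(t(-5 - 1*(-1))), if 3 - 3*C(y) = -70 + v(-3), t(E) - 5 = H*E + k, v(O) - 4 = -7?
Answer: 102553/3 ≈ 34184.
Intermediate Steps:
v(O) = -3 (v(O) = 4 - 7 = -3)
H = 7 (H = 5 + 2 = 7)
t(E) = -9 + 7*E (t(E) = 5 + (7*E - 14) = 5 + (-14 + 7*E) = -9 + 7*E)
C(y) = 76/3 (C(y) = 1 - (-70 - 3)/3 = 1 - ⅓*(-73) = 1 + 73/3 = 76/3)
34159 + C(t(-5 - 1*(-1))) = 34159 + 76/3 = 102553/3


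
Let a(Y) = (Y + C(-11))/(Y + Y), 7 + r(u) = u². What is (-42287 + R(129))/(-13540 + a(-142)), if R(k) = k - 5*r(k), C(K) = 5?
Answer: 11864384/1281741 ≈ 9.2565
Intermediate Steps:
r(u) = -7 + u²
a(Y) = (5 + Y)/(2*Y) (a(Y) = (Y + 5)/(Y + Y) = (5 + Y)/((2*Y)) = (5 + Y)*(1/(2*Y)) = (5 + Y)/(2*Y))
R(k) = 35 + k - 5*k² (R(k) = k - 5*(-7 + k²) = k + (35 - 5*k²) = 35 + k - 5*k²)
(-42287 + R(129))/(-13540 + a(-142)) = (-42287 + (35 + 129 - 5*129²))/(-13540 + (½)*(5 - 142)/(-142)) = (-42287 + (35 + 129 - 5*16641))/(-13540 + (½)*(-1/142)*(-137)) = (-42287 + (35 + 129 - 83205))/(-13540 + 137/284) = (-42287 - 83041)/(-3845223/284) = -125328*(-284/3845223) = 11864384/1281741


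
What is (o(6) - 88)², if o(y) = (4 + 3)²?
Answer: 1521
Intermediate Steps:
o(y) = 49 (o(y) = 7² = 49)
(o(6) - 88)² = (49 - 88)² = (-39)² = 1521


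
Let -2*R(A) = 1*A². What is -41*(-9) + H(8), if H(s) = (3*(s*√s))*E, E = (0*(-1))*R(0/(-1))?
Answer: 369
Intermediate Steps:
R(A) = -A²/2
E = 0 (E = (0*(-1))*(-(0/(-1))²/2) = 0*(-(0*(-1))²/2) = 0*(-½*0²) = 0*(-½*0) = 0*0 = 0)
H(s) = 0 (H(s) = (3*(s*√s))*0 = (3*s^(3/2))*0 = 0)
-41*(-9) + H(8) = -41*(-9) + 0 = 369 + 0 = 369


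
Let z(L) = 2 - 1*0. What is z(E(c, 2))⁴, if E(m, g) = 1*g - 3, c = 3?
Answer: 16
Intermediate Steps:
E(m, g) = -3 + g (E(m, g) = g - 3 = -3 + g)
z(L) = 2 (z(L) = 2 + 0 = 2)
z(E(c, 2))⁴ = 2⁴ = 16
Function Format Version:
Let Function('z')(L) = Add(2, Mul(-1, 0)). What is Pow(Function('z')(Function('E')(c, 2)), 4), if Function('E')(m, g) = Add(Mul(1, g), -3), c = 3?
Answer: 16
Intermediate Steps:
Function('E')(m, g) = Add(-3, g) (Function('E')(m, g) = Add(g, -3) = Add(-3, g))
Function('z')(L) = 2 (Function('z')(L) = Add(2, 0) = 2)
Pow(Function('z')(Function('E')(c, 2)), 4) = Pow(2, 4) = 16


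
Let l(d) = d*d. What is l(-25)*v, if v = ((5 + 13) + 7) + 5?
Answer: 18750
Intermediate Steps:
l(d) = d²
v = 30 (v = (18 + 7) + 5 = 25 + 5 = 30)
l(-25)*v = (-25)²*30 = 625*30 = 18750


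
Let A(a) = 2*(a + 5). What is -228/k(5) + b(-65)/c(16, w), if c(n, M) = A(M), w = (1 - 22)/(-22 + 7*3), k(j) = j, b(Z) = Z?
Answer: -937/20 ≈ -46.850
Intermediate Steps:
w = 21 (w = -21/(-22 + 21) = -21/(-1) = -21*(-1) = 21)
A(a) = 10 + 2*a (A(a) = 2*(5 + a) = 10 + 2*a)
c(n, M) = 10 + 2*M
-228/k(5) + b(-65)/c(16, w) = -228/5 - 65/(10 + 2*21) = -228*1/5 - 65/(10 + 42) = -228/5 - 65/52 = -228/5 - 65*1/52 = -228/5 - 5/4 = -937/20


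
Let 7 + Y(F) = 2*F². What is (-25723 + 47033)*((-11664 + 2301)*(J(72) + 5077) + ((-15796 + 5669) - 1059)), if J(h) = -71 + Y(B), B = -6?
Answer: -1012032336290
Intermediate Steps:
Y(F) = -7 + 2*F²
J(h) = -6 (J(h) = -71 + (-7 + 2*(-6)²) = -71 + (-7 + 2*36) = -71 + (-7 + 72) = -71 + 65 = -6)
(-25723 + 47033)*((-11664 + 2301)*(J(72) + 5077) + ((-15796 + 5669) - 1059)) = (-25723 + 47033)*((-11664 + 2301)*(-6 + 5077) + ((-15796 + 5669) - 1059)) = 21310*(-9363*5071 + (-10127 - 1059)) = 21310*(-47479773 - 11186) = 21310*(-47490959) = -1012032336290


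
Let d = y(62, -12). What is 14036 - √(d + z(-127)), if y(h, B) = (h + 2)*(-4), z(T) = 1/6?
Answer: 14036 - I*√9210/6 ≈ 14036.0 - 15.995*I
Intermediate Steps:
z(T) = ⅙
y(h, B) = -8 - 4*h (y(h, B) = (2 + h)*(-4) = -8 - 4*h)
d = -256 (d = -8 - 4*62 = -8 - 248 = -256)
14036 - √(d + z(-127)) = 14036 - √(-256 + ⅙) = 14036 - √(-1535/6) = 14036 - I*√9210/6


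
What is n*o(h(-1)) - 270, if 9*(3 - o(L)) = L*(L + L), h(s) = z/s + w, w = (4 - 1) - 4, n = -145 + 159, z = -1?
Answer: -228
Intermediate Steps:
n = 14
w = -1 (w = 3 - 4 = -1)
h(s) = -1 - 1/s (h(s) = -1/s - 1 = -1 - 1/s)
o(L) = 3 - 2*L²/9 (o(L) = 3 - L*(L + L)/9 = 3 - L*2*L/9 = 3 - 2*L²/9)
n*o(h(-1)) - 270 = 14*(3 - 2*(-1 - 1*(-1))²/9) - 270 = 14*(3 - 2*(-1 + 1)²/9) - 270 = 14*(3 - 2*(-1*0)²/9) - 270 = 14*(3 - 2/9*0²) - 270 = 14*(3 - 2/9*0) - 270 = 14*(3 + 0) - 270 = 14*3 - 270 = 42 - 270 = -228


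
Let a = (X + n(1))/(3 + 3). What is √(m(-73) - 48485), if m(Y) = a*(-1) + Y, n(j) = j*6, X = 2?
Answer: 13*I*√2586/3 ≈ 220.36*I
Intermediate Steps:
n(j) = 6*j
a = 4/3 (a = (2 + 6*1)/(3 + 3) = (2 + 6)/6 = 8*(⅙) = 4/3 ≈ 1.3333)
m(Y) = -4/3 + Y (m(Y) = (4/3)*(-1) + Y = -4/3 + Y)
√(m(-73) - 48485) = √((-4/3 - 73) - 48485) = √(-223/3 - 48485) = √(-145678/3) = 13*I*√2586/3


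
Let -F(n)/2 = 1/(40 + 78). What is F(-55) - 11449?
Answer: -675492/59 ≈ -11449.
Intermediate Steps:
F(n) = -1/59 (F(n) = -2/(40 + 78) = -2/118 = -2*1/118 = -1/59)
F(-55) - 11449 = -1/59 - 11449 = -675492/59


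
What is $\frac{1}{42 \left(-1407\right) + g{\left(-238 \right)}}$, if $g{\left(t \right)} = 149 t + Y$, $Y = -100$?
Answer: $- \frac{1}{94656} \approx -1.0565 \cdot 10^{-5}$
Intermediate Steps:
$g{\left(t \right)} = -100 + 149 t$ ($g{\left(t \right)} = 149 t - 100 = -100 + 149 t$)
$\frac{1}{42 \left(-1407\right) + g{\left(-238 \right)}} = \frac{1}{42 \left(-1407\right) + \left(-100 + 149 \left(-238\right)\right)} = \frac{1}{-59094 - 35562} = \frac{1}{-94656} = - \frac{1}{94656}$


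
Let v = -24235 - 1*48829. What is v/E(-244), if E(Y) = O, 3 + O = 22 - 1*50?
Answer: 73064/31 ≈ 2356.9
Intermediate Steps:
O = -31 (O = -3 + (22 - 1*50) = -3 + (22 - 50) = -3 - 28 = -31)
E(Y) = -31
v = -73064 (v = -24235 - 48829 = -73064)
v/E(-244) = -73064/(-31) = -73064*(-1/31) = 73064/31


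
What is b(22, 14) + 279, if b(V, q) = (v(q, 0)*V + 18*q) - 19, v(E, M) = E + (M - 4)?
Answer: 732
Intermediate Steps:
v(E, M) = -4 + E + M (v(E, M) = E + (-4 + M) = -4 + E + M)
b(V, q) = -19 + 18*q + V*(-4 + q) (b(V, q) = ((-4 + q + 0)*V + 18*q) - 19 = ((-4 + q)*V + 18*q) - 19 = (V*(-4 + q) + 18*q) - 19 = (18*q + V*(-4 + q)) - 19 = -19 + 18*q + V*(-4 + q))
b(22, 14) + 279 = (-19 + 18*14 + 22*(-4 + 14)) + 279 = (-19 + 252 + 22*10) + 279 = (-19 + 252 + 220) + 279 = 453 + 279 = 732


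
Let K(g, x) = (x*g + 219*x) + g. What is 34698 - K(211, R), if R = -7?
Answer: 37497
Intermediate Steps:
K(g, x) = g + 219*x + g*x (K(g, x) = (g*x + 219*x) + g = (219*x + g*x) + g = g + 219*x + g*x)
34698 - K(211, R) = 34698 - (211 + 219*(-7) + 211*(-7)) = 34698 - (211 - 1533 - 1477) = 34698 - 1*(-2799) = 34698 + 2799 = 37497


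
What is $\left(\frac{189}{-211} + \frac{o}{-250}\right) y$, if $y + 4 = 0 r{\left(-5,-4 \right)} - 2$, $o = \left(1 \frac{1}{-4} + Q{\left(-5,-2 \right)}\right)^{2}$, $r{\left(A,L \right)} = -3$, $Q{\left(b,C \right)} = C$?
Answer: $\frac{2319273}{422000} \approx 5.4959$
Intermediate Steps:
$o = \frac{81}{16}$ ($o = \left(1 \frac{1}{-4} - 2\right)^{2} = \left(1 \left(- \frac{1}{4}\right) - 2\right)^{2} = \left(- \frac{1}{4} - 2\right)^{2} = \left(- \frac{9}{4}\right)^{2} = \frac{81}{16} \approx 5.0625$)
$y = -6$ ($y = -4 + \left(0 \left(-3\right) - 2\right) = -4 + \left(0 - 2\right) = -4 - 2 = -6$)
$\left(\frac{189}{-211} + \frac{o}{-250}\right) y = \left(\frac{189}{-211} + \frac{81}{16 \left(-250\right)}\right) \left(-6\right) = \left(189 \left(- \frac{1}{211}\right) + \frac{81}{16} \left(- \frac{1}{250}\right)\right) \left(-6\right) = \left(- \frac{189}{211} - \frac{81}{4000}\right) \left(-6\right) = \left(- \frac{773091}{844000}\right) \left(-6\right) = \frac{2319273}{422000}$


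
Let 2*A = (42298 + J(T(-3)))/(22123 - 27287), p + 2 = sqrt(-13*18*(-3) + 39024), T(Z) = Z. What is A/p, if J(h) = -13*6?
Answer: -10555/51281102 - 31665*sqrt(4414)/102562204 ≈ -0.020718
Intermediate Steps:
J(h) = -78
p = -2 + 3*sqrt(4414) (p = -2 + sqrt(-13*18*(-3) + 39024) = -2 + sqrt(-234*(-3) + 39024) = -2 + sqrt(702 + 39024) = -2 + sqrt(39726) = -2 + 3*sqrt(4414) ≈ 197.31)
A = -10555/2582 (A = ((42298 - 78)/(22123 - 27287))/2 = (42220/(-5164))/2 = (42220*(-1/5164))/2 = (1/2)*(-10555/1291) = -10555/2582 ≈ -4.0879)
A/p = -10555/(2582*(-2 + 3*sqrt(4414)))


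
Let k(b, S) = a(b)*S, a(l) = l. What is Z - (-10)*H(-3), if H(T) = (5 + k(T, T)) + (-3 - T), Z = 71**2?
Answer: 5181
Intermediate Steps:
k(b, S) = S*b (k(b, S) = b*S = S*b)
Z = 5041
H(T) = 2 + T**2 - T (H(T) = (5 + T*T) + (-3 - T) = (5 + T**2) + (-3 - T) = 2 + T**2 - T)
Z - (-10)*H(-3) = 5041 - (-10)*(2 + (-3)**2 - 1*(-3)) = 5041 - (-10)*(2 + 9 + 3) = 5041 - (-10)*14 = 5041 - 1*(-140) = 5041 + 140 = 5181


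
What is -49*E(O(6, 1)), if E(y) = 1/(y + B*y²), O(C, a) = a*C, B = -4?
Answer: 49/138 ≈ 0.35507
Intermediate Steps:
O(C, a) = C*a
E(y) = 1/(y - 4*y²)
-49*E(O(6, 1)) = -(-49)/((6*1)*(-1 + 4*(6*1))) = -(-49)/(6*(-1 + 4*6)) = -(-49)/(6*(-1 + 24)) = -(-49)/(6*23) = -49*(-1/138) = 49/138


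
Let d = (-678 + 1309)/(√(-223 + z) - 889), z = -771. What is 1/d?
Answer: -889/631 + I*√994/631 ≈ -1.4089 + 0.049965*I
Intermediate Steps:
d = 631/(-889 + I*√994) (d = (-678 + 1309)/(√(-223 - 771) - 889) = 631/(√(-994) - 889) = 631/(I*√994 - 889) = 631/(-889 + I*√994) ≈ -0.70889 - 0.02514*I)
1/d = 1/(-80137/113045 - 631*I*√994/791315)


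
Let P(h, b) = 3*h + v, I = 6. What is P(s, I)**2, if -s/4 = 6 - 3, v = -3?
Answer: 1521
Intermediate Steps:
s = -12 (s = -4*(6 - 3) = -4*3 = -12)
P(h, b) = -3 + 3*h (P(h, b) = 3*h - 3 = -3 + 3*h)
P(s, I)**2 = (-3 + 3*(-12))**2 = (-3 - 36)**2 = (-39)**2 = 1521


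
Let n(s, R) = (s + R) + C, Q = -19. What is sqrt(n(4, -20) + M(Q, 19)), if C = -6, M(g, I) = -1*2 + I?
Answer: I*sqrt(5) ≈ 2.2361*I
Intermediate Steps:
M(g, I) = -2 + I
n(s, R) = -6 + R + s (n(s, R) = (s + R) - 6 = (R + s) - 6 = -6 + R + s)
sqrt(n(4, -20) + M(Q, 19)) = sqrt((-6 - 20 + 4) + (-2 + 19)) = sqrt(-22 + 17) = sqrt(-5) = I*sqrt(5)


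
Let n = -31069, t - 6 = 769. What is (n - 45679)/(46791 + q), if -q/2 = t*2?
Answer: -76748/43691 ≈ -1.7566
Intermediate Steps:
t = 775 (t = 6 + 769 = 775)
q = -3100 (q = -1550*2 = -2*1550 = -3100)
(n - 45679)/(46791 + q) = (-31069 - 45679)/(46791 - 3100) = -76748/43691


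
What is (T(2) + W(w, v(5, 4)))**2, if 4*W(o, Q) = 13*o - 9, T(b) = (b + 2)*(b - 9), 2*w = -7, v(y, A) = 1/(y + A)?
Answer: 110889/64 ≈ 1732.6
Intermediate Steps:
v(y, A) = 1/(A + y)
w = -7/2 (w = (1/2)*(-7) = -7/2 ≈ -3.5000)
T(b) = (-9 + b)*(2 + b) (T(b) = (2 + b)*(-9 + b) = (-9 + b)*(2 + b))
W(o, Q) = -9/4 + 13*o/4 (W(o, Q) = (13*o - 9)/4 = (-9 + 13*o)/4 = -9/4 + 13*o/4)
(T(2) + W(w, v(5, 4)))**2 = ((-18 + 2**2 - 7*2) + (-9/4 + (13/4)*(-7/2)))**2 = ((-18 + 4 - 14) + (-9/4 - 91/8))**2 = (-28 - 109/8)**2 = (-333/8)**2 = 110889/64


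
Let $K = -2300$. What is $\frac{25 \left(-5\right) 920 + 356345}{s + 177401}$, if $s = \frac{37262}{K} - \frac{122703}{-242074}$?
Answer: $\frac{2399530427125}{1763622362602} \approx 1.3606$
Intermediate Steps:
$s = - \frac{156034723}{9942325}$ ($s = \frac{37262}{-2300} - \frac{122703}{-242074} = 37262 \left(- \frac{1}{2300}\right) - - \frac{17529}{34582} = - \frac{18631}{1150} + \frac{17529}{34582} = - \frac{156034723}{9942325} \approx -15.694$)
$\frac{25 \left(-5\right) 920 + 356345}{s + 177401} = \frac{25 \left(-5\right) 920 + 356345}{- \frac{156034723}{9942325} + 177401} = \frac{\left(-125\right) 920 + 356345}{\frac{1763622362602}{9942325}} = \left(-115000 + 356345\right) \frac{9942325}{1763622362602} = 241345 \cdot \frac{9942325}{1763622362602} = \frac{2399530427125}{1763622362602}$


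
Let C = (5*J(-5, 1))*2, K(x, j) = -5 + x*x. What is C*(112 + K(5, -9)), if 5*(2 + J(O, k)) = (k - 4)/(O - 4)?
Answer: -2552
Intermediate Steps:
J(O, k) = -2 + (-4 + k)/(5*(-4 + O)) (J(O, k) = -2 + ((k - 4)/(O - 4))/5 = -2 + ((-4 + k)/(-4 + O))/5 = -2 + (-4 + k)/(5*(-4 + O)))
K(x, j) = -5 + x**2
C = -58/3 (C = (5*((36 + 1 - 10*(-5))/(5*(-4 - 5))))*2 = (5*((1/5)*(36 + 1 + 50)/(-9)))*2 = (5*((1/5)*(-1/9)*87))*2 = (5*(-29/15))*2 = -29/3*2 = -58/3 ≈ -19.333)
C*(112 + K(5, -9)) = -58*(112 + (-5 + 5**2))/3 = -58*(112 + (-5 + 25))/3 = -58*(112 + 20)/3 = -58/3*132 = -2552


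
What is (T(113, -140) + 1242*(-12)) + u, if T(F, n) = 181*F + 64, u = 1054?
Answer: 6667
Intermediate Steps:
T(F, n) = 64 + 181*F
(T(113, -140) + 1242*(-12)) + u = ((64 + 181*113) + 1242*(-12)) + 1054 = ((64 + 20453) - 14904) + 1054 = (20517 - 14904) + 1054 = 5613 + 1054 = 6667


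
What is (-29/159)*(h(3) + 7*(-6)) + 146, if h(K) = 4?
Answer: 24316/159 ≈ 152.93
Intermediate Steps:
(-29/159)*(h(3) + 7*(-6)) + 146 = (-29/159)*(4 + 7*(-6)) + 146 = (-29*1/159)*(4 - 42) + 146 = -29/159*(-38) + 146 = 1102/159 + 146 = 24316/159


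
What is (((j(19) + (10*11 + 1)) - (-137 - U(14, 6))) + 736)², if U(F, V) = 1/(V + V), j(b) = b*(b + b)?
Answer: 419143729/144 ≈ 2.9107e+6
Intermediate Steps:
j(b) = 2*b² (j(b) = b*(2*b) = 2*b²)
U(F, V) = 1/(2*V)
(((j(19) + (10*11 + 1)) - (-137 - U(14, 6))) + 736)² = (((2*19² + (10*11 + 1)) - (-137 - 1/(2*6))) + 736)² = (((2*361 + (110 + 1)) - (-137 - 1/(2*6))) + 736)² = (((722 + 111) - (-137 - 1*1/12)) + 736)² = ((833 - (-137 - 1/12)) + 736)² = ((833 - 1*(-1645/12)) + 736)² = ((833 + 1645/12) + 736)² = (11641/12 + 736)² = (20473/12)² = 419143729/144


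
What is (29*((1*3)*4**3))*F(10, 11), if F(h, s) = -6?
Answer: -33408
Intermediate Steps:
(29*((1*3)*4**3))*F(10, 11) = (29*((1*3)*4**3))*(-6) = (29*(3*64))*(-6) = (29*192)*(-6) = 5568*(-6) = -33408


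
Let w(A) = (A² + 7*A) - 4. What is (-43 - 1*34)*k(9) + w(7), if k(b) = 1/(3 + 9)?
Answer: 1051/12 ≈ 87.583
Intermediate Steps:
w(A) = -4 + A² + 7*A
k(b) = 1/12
(-43 - 1*34)*k(9) + w(7) = (-43 - 1*34)*(1/12) + (-4 + 7² + 7*7) = (-43 - 34)*(1/12) + (-4 + 49 + 49) = -77*1/12 + 94 = -77/12 + 94 = 1051/12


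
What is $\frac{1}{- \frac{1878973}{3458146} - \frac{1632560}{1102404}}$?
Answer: $- \frac{953068495746}{1929254546213} \approx -0.49401$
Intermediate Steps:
$\frac{1}{- \frac{1878973}{3458146} - \frac{1632560}{1102404}} = \frac{1}{\left(-1878973\right) \frac{1}{3458146} - \frac{408140}{275601}} = \frac{1}{- \frac{1878973}{3458146} - \frac{408140}{275601}} = \frac{1}{- \frac{1929254546213}{953068495746}} = - \frac{953068495746}{1929254546213}$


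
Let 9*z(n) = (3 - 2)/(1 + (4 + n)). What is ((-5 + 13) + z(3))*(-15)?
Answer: -2885/24 ≈ -120.21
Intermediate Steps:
z(n) = 1/(9*(5 + n)) (z(n) = ((3 - 2)/(1 + (4 + n)))/9 = (1/(5 + n))/9 = 1/(9*(5 + n)))
((-5 + 13) + z(3))*(-15) = ((-5 + 13) + 1/(9*(5 + 3)))*(-15) = (8 + (1/9)/8)*(-15) = (8 + (1/9)*(1/8))*(-15) = (8 + 1/72)*(-15) = (577/72)*(-15) = -2885/24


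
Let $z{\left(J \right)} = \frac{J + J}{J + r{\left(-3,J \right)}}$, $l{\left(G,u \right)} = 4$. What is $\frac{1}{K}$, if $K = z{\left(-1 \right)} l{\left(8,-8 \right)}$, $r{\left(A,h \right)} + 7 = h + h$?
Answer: $\frac{5}{4} \approx 1.25$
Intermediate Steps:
$r{\left(A,h \right)} = -7 + 2 h$ ($r{\left(A,h \right)} = -7 + \left(h + h\right) = -7 + 2 h$)
$z{\left(J \right)} = \frac{2 J}{-7 + 3 J}$ ($z{\left(J \right)} = \frac{J + J}{J + \left(-7 + 2 J\right)} = \frac{2 J}{-7 + 3 J}$)
$K = \frac{4}{5}$ ($K = 2 \left(-1\right) \frac{1}{-7 + 3 \left(-1\right)} 4 = 2 \left(-1\right) \frac{1}{-7 - 3} \cdot 4 = 2 \left(-1\right) \frac{1}{-10} \cdot 4 = 2 \left(-1\right) \left(- \frac{1}{10}\right) 4 = \frac{1}{5} \cdot 4 = \frac{4}{5} \approx 0.8$)
$\frac{1}{K} = \frac{1}{\frac{4}{5}} = \frac{5}{4}$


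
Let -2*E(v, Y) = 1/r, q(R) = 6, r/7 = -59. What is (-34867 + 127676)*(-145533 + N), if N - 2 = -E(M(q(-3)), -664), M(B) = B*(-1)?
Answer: -11156440607063/826 ≈ -1.3507e+10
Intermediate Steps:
r = -413 (r = 7*(-59) = -413)
M(B) = -B
E(v, Y) = 1/826 (E(v, Y) = -½/(-413) = -½*(-1/413) = 1/826)
N = 1651/826 (N = 2 - 1*1/826 = 2 - 1/826 = 1651/826 ≈ 1.9988)
(-34867 + 127676)*(-145533 + N) = (-34867 + 127676)*(-145533 + 1651/826) = 92809*(-120208607/826) = -11156440607063/826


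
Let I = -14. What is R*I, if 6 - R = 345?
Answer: 4746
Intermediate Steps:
R = -339 (R = 6 - 1*345 = 6 - 345 = -339)
R*I = -339*(-14) = 4746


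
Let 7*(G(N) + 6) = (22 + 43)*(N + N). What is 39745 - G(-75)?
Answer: 288007/7 ≈ 41144.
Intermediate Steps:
G(N) = -6 + 130*N/7 (G(N) = -6 + ((22 + 43)*(N + N))/7 = -6 + (65*(2*N))/7 = -6 + (130*N)/7 = -6 + 130*N/7)
39745 - G(-75) = 39745 - (-6 + (130/7)*(-75)) = 39745 - (-6 - 9750/7) = 39745 - 1*(-9792/7) = 39745 + 9792/7 = 288007/7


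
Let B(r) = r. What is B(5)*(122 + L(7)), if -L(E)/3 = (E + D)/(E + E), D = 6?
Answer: 8345/14 ≈ 596.07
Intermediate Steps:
L(E) = -3*(6 + E)/(2*E) (L(E) = -3*(E + 6)/(E + E) = -3*(6 + E)/(2*E))
B(5)*(122 + L(7)) = 5*(122 + (-3/2 - 9/7)) = 5*(122 - 39/14) = 5*(1669/14) = 8345/14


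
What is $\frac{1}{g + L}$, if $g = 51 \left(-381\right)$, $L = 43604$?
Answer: $\frac{1}{24173} \approx 4.1368 \cdot 10^{-5}$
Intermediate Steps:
$g = -19431$
$\frac{1}{g + L} = \frac{1}{-19431 + 43604} = \frac{1}{24173}$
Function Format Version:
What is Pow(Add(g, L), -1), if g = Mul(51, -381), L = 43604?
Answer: Rational(1, 24173) ≈ 4.1368e-5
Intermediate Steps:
g = -19431
Pow(Add(g, L), -1) = Pow(Add(-19431, 43604), -1) = Pow(24173, -1) = Rational(1, 24173)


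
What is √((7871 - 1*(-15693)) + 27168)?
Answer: 2*√12683 ≈ 225.24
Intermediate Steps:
√((7871 - 1*(-15693)) + 27168) = √((7871 + 15693) + 27168) = √(23564 + 27168) = √50732 = 2*√12683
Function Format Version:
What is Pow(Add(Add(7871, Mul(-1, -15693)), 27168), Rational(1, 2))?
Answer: Mul(2, Pow(12683, Rational(1, 2))) ≈ 225.24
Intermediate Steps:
Pow(Add(Add(7871, Mul(-1, -15693)), 27168), Rational(1, 2)) = Pow(Add(Add(7871, 15693), 27168), Rational(1, 2)) = Pow(Add(23564, 27168), Rational(1, 2)) = Pow(50732, Rational(1, 2)) = Mul(2, Pow(12683, Rational(1, 2)))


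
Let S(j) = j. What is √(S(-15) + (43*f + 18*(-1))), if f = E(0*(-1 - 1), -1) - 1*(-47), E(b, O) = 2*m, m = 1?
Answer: √2074 ≈ 45.541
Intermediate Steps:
E(b, O) = 2 (E(b, O) = 2*1 = 2)
f = 49 (f = 2 - 1*(-47) = 2 + 47 = 49)
√(S(-15) + (43*f + 18*(-1))) = √(-15 + (43*49 + 18*(-1))) = √(-15 + (2107 - 18)) = √(-15 + 2089) = √2074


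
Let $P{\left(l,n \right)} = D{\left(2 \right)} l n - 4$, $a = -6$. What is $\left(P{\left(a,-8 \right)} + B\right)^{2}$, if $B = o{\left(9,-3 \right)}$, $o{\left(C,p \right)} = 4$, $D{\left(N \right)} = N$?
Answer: $9216$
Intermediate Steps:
$B = 4$
$P{\left(l,n \right)} = -4 + 2 l n$ ($P{\left(l,n \right)} = 2 l n - 4 = -4 + 2 l n$)
$\left(P{\left(a,-8 \right)} + B\right)^{2} = \left(\left(-4 + 2 \left(-6\right) \left(-8\right)\right) + 4\right)^{2} = \left(\left(-4 + 96\right) + 4\right)^{2} = \left(92 + 4\right)^{2} = 96^{2} = 9216$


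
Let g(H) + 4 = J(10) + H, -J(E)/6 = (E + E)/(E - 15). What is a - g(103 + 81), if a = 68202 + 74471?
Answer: 142469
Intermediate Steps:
J(E) = -12*E/(-15 + E) (J(E) = -6*(E + E)/(E - 15) = -6*2*E/(-15 + E) = -12*E/(-15 + E))
a = 142673
g(H) = 20 + H (g(H) = -4 + (-12*10/(-15 + 10) + H) = -4 + (-12*10/(-5) + H) = -4 + (-12*10*(-⅕) + H) = -4 + (24 + H) = 20 + H)
a - g(103 + 81) = 142673 - (20 + (103 + 81)) = 142673 - (20 + 184) = 142673 - 1*204 = 142673 - 204 = 142469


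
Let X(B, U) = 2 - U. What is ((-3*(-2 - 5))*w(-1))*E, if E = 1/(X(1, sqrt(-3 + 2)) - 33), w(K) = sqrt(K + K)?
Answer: 21*I*sqrt(2)*(-31 + I)/962 ≈ -0.030872 - 0.95702*I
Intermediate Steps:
w(K) = sqrt(2)*sqrt(K) (w(K) = sqrt(2*K) = sqrt(2)*sqrt(K))
E = (-31 + I)/962 (E = 1/((2 - sqrt(-3 + 2)) - 33) = 1/((2 - sqrt(-1)) - 33) = 1/((2 - I) - 33) = 1/(-31 - I) = (-31 + I)/962 ≈ -0.032225 + 0.0010395*I)
((-3*(-2 - 5))*w(-1))*E = ((-3*(-2 - 5))*(sqrt(2)*sqrt(-1)))*(-31/962 + I/962) = ((-3*(-7))*(sqrt(2)*I))*(-31/962 + I/962) = (21*(I*sqrt(2)))*(-31/962 + I/962) = (21*I*sqrt(2))*(-31/962 + I/962) = 21*I*sqrt(2)*(-31/962 + I/962)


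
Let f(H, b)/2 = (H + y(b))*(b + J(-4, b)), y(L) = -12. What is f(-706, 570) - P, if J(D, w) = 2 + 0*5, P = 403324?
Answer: -1224716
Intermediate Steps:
J(D, w) = 2 (J(D, w) = 2 + 0 = 2)
f(H, b) = 2*(-12 + H)*(2 + b) (f(H, b) = 2*((H - 12)*(b + 2)) = 2*((-12 + H)*(2 + b)) = 2*(-12 + H)*(2 + b))
f(-706, 570) - P = (-48 - 24*570 + 4*(-706) + 2*(-706)*570) - 1*403324 = (-48 - 13680 - 2824 - 804840) - 403324 = -821392 - 403324 = -1224716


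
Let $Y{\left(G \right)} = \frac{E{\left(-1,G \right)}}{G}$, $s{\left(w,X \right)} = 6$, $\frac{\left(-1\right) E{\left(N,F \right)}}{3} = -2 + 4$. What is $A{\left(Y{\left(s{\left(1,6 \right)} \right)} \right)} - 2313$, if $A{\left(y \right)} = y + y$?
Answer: $-2315$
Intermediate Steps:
$E{\left(N,F \right)} = -6$ ($E{\left(N,F \right)} = - 3 \left(-2 + 4\right) = \left(-3\right) 2 = -6$)
$Y{\left(G \right)} = - \frac{6}{G}$
$A{\left(y \right)} = 2 y$
$A{\left(Y{\left(s{\left(1,6 \right)} \right)} \right)} - 2313 = 2 \left(- \frac{6}{6}\right) - 2313 = 2 \left(\left(-6\right) \frac{1}{6}\right) - 2313 = 2 \left(-1\right) - 2313 = -2 - 2313 = -2315$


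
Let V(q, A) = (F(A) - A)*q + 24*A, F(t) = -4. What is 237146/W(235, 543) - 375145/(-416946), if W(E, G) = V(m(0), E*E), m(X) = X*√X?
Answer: 49674521593/46051685700 ≈ 1.0787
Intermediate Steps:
m(X) = X^(3/2)
V(q, A) = 24*A + q*(-4 - A) (V(q, A) = (-4 - A)*q + 24*A = q*(-4 - A) + 24*A = 24*A + q*(-4 - A))
W(E, G) = 24*E² (W(E, G) = -4*0^(3/2) + 24*(E*E) - E*E*0^(3/2) = -4*0 + 24*E² - 1*E²*0 = 0 + 24*E² + 0 = 24*E²)
237146/W(235, 543) - 375145/(-416946) = 237146/((24*235²)) - 375145/(-416946) = 237146/((24*55225)) - 375145*(-1/416946) = 237146/1325400 + 375145/416946 = 237146*(1/1325400) + 375145/416946 = 118573/662700 + 375145/416946 = 49674521593/46051685700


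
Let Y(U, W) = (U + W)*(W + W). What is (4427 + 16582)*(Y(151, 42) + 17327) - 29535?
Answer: 704591316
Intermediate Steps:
Y(U, W) = 2*W*(U + W) (Y(U, W) = (U + W)*(2*W) = 2*W*(U + W))
(4427 + 16582)*(Y(151, 42) + 17327) - 29535 = (4427 + 16582)*(2*42*(151 + 42) + 17327) - 29535 = 21009*(2*42*193 + 17327) - 29535 = 21009*(16212 + 17327) - 29535 = 21009*33539 - 29535 = 704620851 - 29535 = 704591316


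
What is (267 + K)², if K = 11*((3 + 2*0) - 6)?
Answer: 54756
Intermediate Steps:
K = -33 (K = 11*((3 + 0) - 6) = 11*(3 - 6) = 11*(-3) = -33)
(267 + K)² = (267 - 33)² = 234² = 54756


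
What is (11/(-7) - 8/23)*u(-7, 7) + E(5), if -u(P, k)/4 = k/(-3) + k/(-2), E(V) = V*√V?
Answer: -1030/23 + 5*√5 ≈ -33.602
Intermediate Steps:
E(V) = V^(3/2)
u(P, k) = 10*k/3 (u(P, k) = -4*(k/(-3) + k/(-2)) = -4*(k*(-⅓) + k*(-½)) = -4*(-k/3 - k/2) = -(-10)*k/3 = 10*k/3)
(11/(-7) - 8/23)*u(-7, 7) + E(5) = (11/(-7) - 8/23)*((10/3)*7) + 5^(3/2) = (11*(-⅐) - 8*1/23)*(70/3) + 5*√5 = (-11/7 - 8/23)*(70/3) + 5*√5 = -309/161*70/3 + 5*√5 = -1030/23 + 5*√5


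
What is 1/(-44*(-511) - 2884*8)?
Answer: -1/588 ≈ -0.0017007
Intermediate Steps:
1/(-44*(-511) - 2884*8) = 1/(22484 - 23072) = 1/(-588) = -1/588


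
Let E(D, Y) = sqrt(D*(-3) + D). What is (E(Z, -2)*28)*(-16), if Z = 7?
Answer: -448*I*sqrt(14) ≈ -1676.3*I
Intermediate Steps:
E(D, Y) = sqrt(2)*sqrt(-D) (E(D, Y) = sqrt(-3*D + D) = sqrt(-2*D) = sqrt(2)*sqrt(-D))
(E(Z, -2)*28)*(-16) = ((sqrt(2)*sqrt(-1*7))*28)*(-16) = ((sqrt(2)*sqrt(-7))*28)*(-16) = ((sqrt(2)*(I*sqrt(7)))*28)*(-16) = ((I*sqrt(14))*28)*(-16) = (28*I*sqrt(14))*(-16) = -448*I*sqrt(14)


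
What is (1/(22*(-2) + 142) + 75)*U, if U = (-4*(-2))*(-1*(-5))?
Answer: 147020/49 ≈ 3000.4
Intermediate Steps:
U = 40 (U = 8*5 = 40)
(1/(22*(-2) + 142) + 75)*U = (1/(22*(-2) + 142) + 75)*40 = (1/(-44 + 142) + 75)*40 = (1/98 + 75)*40 = (7351/98)*40 = 147020/49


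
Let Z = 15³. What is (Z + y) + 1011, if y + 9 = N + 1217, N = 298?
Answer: 5892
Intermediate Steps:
Z = 3375
y = 1506 (y = -9 + (298 + 1217) = -9 + 1515 = 1506)
(Z + y) + 1011 = (3375 + 1506) + 1011 = 4881 + 1011 = 5892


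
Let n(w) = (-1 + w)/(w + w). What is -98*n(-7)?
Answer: -56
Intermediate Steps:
n(w) = (-1 + w)/(2*w) (n(w) = (-1 + w)/((2*w)) = (-1 + w)*(1/(2*w)) = (-1 + w)/(2*w))
-98*n(-7) = -49*(-1 - 7)/(-7) = -49*(-1)*(-8)/7 = -98*4/7 = -56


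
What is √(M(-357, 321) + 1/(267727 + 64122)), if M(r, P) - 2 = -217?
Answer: I*√23676607810366/331849 ≈ 14.663*I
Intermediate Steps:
M(r, P) = -215 (M(r, P) = 2 - 217 = -215)
√(M(-357, 321) + 1/(267727 + 64122)) = √(-215 + 1/(267727 + 64122)) = √(-215 + 1/331849) = √(-71347534/331849) = I*√23676607810366/331849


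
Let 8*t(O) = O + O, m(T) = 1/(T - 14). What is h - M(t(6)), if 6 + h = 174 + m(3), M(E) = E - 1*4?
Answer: 3749/22 ≈ 170.41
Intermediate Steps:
m(T) = 1/(-14 + T)
t(O) = O/4 (t(O) = (O + O)/8 = (2*O)/8 = O/4)
M(E) = -4 + E (M(E) = E - 4 = -4 + E)
h = 1847/11 (h = -6 + (174 + 1/(-14 + 3)) = -6 + (174 + 1/(-11)) = -6 + (174 - 1/11) = -6 + 1913/11 = 1847/11 ≈ 167.91)
h - M(t(6)) = 1847/11 - (-4 + (¼)*6) = 1847/11 - (-4 + 3/2) = 1847/11 - 1*(-5/2) = 1847/11 + 5/2 = 3749/22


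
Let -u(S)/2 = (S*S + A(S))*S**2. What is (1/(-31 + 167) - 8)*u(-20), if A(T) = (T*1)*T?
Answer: 86960000/17 ≈ 5.1153e+6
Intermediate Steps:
A(T) = T**2 (A(T) = T*T = T**2)
u(S) = -4*S**4 (u(S) = -2*(S*S + S**2)*S**2 = -2*(S**2 + S**2)*S**2 = -2*2*S**2*S**2 = -4*S**4)
(1/(-31 + 167) - 8)*u(-20) = (1/(-31 + 167) - 8)*(-4*(-20)**4) = (1/136 - 8)*(-4*160000) = (1/136 - 8)*(-640000) = -1087/136*(-640000) = 86960000/17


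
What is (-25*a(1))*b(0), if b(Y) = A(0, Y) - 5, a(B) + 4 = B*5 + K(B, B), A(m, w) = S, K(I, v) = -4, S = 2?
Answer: -225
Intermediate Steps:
A(m, w) = 2
a(B) = -8 + 5*B (a(B) = -4 + (B*5 - 4) = -4 + (5*B - 4) = -4 + (-4 + 5*B) = -8 + 5*B)
b(Y) = -3 (b(Y) = 2 - 5 = -3)
(-25*a(1))*b(0) = -25*(-8 + 5*1)*(-3) = -25*(-8 + 5)*(-3) = -25*(-3)*(-3) = 75*(-3) = -225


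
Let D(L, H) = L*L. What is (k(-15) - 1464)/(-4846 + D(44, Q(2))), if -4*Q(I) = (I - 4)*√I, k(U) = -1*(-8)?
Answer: 728/1455 ≈ 0.50034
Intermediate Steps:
k(U) = 8
Q(I) = -√I*(-4 + I)/4 (Q(I) = -(I - 4)*√I/4 = -(-4 + I)*√I/4 = -√I*(-4 + I)/4)
D(L, H) = L²
(k(-15) - 1464)/(-4846 + D(44, Q(2))) = (8 - 1464)/(-4846 + 44²) = -1456/(-4846 + 1936) = -1456/(-2910) = -1456*(-1/2910) = 728/1455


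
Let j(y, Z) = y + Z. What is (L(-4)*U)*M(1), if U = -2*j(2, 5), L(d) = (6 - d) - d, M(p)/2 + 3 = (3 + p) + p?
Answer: -784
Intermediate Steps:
M(p) = 4*p (M(p) = -6 + 2*((3 + p) + p) = -6 + 2*(3 + 2*p) = -6 + (6 + 4*p) = 4*p)
j(y, Z) = Z + y
L(d) = 6 - 2*d
U = -14 (U = -2*(5 + 2) = -2*7 = -14)
(L(-4)*U)*M(1) = ((6 - 2*(-4))*(-14))*(4*1) = ((6 + 8)*(-14))*4 = (14*(-14))*4 = -196*4 = -784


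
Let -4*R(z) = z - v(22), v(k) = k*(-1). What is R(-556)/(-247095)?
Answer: -89/164730 ≈ -0.00054028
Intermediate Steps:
v(k) = -k
R(z) = -11/2 - z/4 (R(z) = -(z - (-1)*22)/4 = -(z - 1*(-22))/4 = -(z + 22)/4 = -(22 + z)/4 = -11/2 - z/4)
R(-556)/(-247095) = (-11/2 - 1/4*(-556))/(-247095) = (-11/2 + 139)*(-1/247095) = (267/2)*(-1/247095) = -89/164730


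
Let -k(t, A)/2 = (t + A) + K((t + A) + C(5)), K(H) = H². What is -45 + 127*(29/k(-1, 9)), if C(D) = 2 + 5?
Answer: -24653/466 ≈ -52.903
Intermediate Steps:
C(D) = 7
k(t, A) = -2*A - 2*t - 2*(7 + A + t)² (k(t, A) = -2*((t + A) + ((t + A) + 7)²) = -2*((A + t) + ((A + t) + 7)²) = -2*((A + t) + (7 + A + t)²) = -2*(A + t + (7 + A + t)²) = -2*A - 2*t - 2*(7 + A + t)²)
-45 + 127*(29/k(-1, 9)) = -45 + 127*(29/(-2*9 - 2*(-1) - 2*(7 + 9 - 1)²)) = -45 + 127*(29/(-18 + 2 - 2*15²)) = -45 + 127*(29/(-18 + 2 - 2*225)) = -45 + 127*(29/(-18 + 2 - 450)) = -45 + 127*(29/(-466)) = -45 + 127*(29*(-1/466)) = -45 + 127*(-29/466) = -45 - 3683/466 = -24653/466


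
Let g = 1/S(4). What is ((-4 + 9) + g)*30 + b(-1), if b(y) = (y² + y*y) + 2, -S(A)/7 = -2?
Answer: 1093/7 ≈ 156.14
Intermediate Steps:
S(A) = 14 (S(A) = -7*(-2) = 14)
g = 1/14 ≈ 0.071429
b(y) = 2 + 2*y² (b(y) = (y² + y²) + 2 = 2*y² + 2 = 2 + 2*y²)
((-4 + 9) + g)*30 + b(-1) = ((-4 + 9) + 1/14)*30 + (2 + 2*(-1)²) = (5 + 1/14)*30 + (2 + 2*1) = (71/14)*30 + (2 + 2) = 1065/7 + 4 = 1093/7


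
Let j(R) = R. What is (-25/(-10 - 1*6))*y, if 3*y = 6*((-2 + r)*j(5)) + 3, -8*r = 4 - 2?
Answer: -1075/32 ≈ -33.594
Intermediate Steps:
r = -1/4 (r = -(4 - 2)/8 = -1/8*2 = -1/4 ≈ -0.25000)
y = -43/2 (y = (6*((-2 - 1/4)*5) + 3)/3 = (6*(-9/4*5) + 3)/3 = (6*(-45/4) + 3)/3 = (-135/2 + 3)/3 = (1/3)*(-129/2) = -43/2 ≈ -21.500)
(-25/(-10 - 1*6))*y = -25/(-10 - 1*6)*(-43/2) = -25/(-10 - 6)*(-43/2) = -25/(-16)*(-43/2) = -25*(-1/16)*(-43/2) = (25/16)*(-43/2) = -1075/32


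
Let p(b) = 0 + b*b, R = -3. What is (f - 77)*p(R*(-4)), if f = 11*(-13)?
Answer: -31680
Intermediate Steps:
p(b) = b² (p(b) = 0 + b² = b²)
f = -143
(f - 77)*p(R*(-4)) = (-143 - 77)*(-3*(-4))² = -220*12² = -220*144 = -31680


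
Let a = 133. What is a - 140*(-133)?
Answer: 18753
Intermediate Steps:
a - 140*(-133) = 133 - 140*(-133) = 133 + 18620 = 18753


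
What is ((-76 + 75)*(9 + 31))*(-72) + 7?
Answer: 2887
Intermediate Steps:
((-76 + 75)*(9 + 31))*(-72) + 7 = -1*40*(-72) + 7 = -40*(-72) + 7 = 2880 + 7 = 2887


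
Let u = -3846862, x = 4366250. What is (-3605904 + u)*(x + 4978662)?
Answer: -69645442426592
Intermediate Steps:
(-3605904 + u)*(x + 4978662) = (-3605904 - 3846862)*(4366250 + 4978662) = -7452766*9344912 = -69645442426592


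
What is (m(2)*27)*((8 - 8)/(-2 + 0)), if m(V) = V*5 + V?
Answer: 0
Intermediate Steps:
m(V) = 6*V (m(V) = 5*V + V = 6*V)
(m(2)*27)*((8 - 8)/(-2 + 0)) = ((6*2)*27)*((8 - 8)/(-2 + 0)) = (12*27)*(0/(-2)) = 324*(0*(-½)) = 324*0 = 0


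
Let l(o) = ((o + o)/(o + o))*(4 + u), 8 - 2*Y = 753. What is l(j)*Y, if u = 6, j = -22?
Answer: -3725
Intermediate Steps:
Y = -745/2 (Y = 4 - 1/2*753 = 4 - 753/2 = -745/2 ≈ -372.50)
l(o) = 10 (l(o) = ((o + o)/(o + o))*(4 + 6) = ((2*o)/((2*o)))*10 = ((2*o)*(1/(2*o)))*10 = 1*10 = 10)
l(j)*Y = 10*(-745/2) = -3725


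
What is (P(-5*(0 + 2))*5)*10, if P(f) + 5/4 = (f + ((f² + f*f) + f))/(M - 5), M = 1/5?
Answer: -3875/2 ≈ -1937.5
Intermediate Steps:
M = ⅕ ≈ 0.20000
P(f) = -5/4 - 5*f/12 - 5*f²/12 (P(f) = -5/4 + (f + ((f² + f*f) + f))/(⅕ - 5) = -5/4 + (f + ((f² + f²) + f))/(-24/5) = -5/4 + (f + (2*f² + f))*(-5/24) = -5/4 + (f + (f + 2*f²))*(-5/24) = -5/4 + (2*f + 2*f²)*(-5/24) = -5/4 + (-5*f/12 - 5*f²/12) = -5/4 - 5*f/12 - 5*f²/12)
(P(-5*(0 + 2))*5)*10 = ((-5/4 - (-25)*(0 + 2)/12 - 5*25*(0 + 2)²/12)*5)*10 = ((-5/4 - (-25)*2/12 - 5*(-5*2)²/12)*5)*10 = ((-5/4 - 5/12*(-10) - 5/12*(-10)²)*5)*10 = ((-5/4 + 25/6 - 5/12*100)*5)*10 = ((-5/4 + 25/6 - 125/3)*5)*10 = -155/4*5*10 = -775/4*10 = -3875/2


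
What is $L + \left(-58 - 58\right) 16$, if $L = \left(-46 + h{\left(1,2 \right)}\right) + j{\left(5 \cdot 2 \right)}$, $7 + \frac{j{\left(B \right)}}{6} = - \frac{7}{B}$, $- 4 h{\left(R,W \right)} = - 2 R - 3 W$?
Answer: $- \frac{9731}{5} \approx -1946.2$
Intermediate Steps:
$h{\left(R,W \right)} = \frac{R}{2} + \frac{3 W}{4}$ ($h{\left(R,W \right)} = - \frac{- 2 R - 3 W}{4} = - \frac{- 3 W - 2 R}{4} = \frac{R}{2} + \frac{3 W}{4}$)
$j{\left(B \right)} = -42 - \frac{42}{B}$ ($j{\left(B \right)} = -42 + 6 \left(- \frac{7}{B}\right) = -42 - \frac{42}{B}$)
$L = - \frac{451}{5}$ ($L = \left(-46 + \left(\frac{1}{2} \cdot 1 + \frac{3}{4} \cdot 2\right)\right) - \left(42 + \frac{42}{5 \cdot 2}\right) = \left(-46 + \left(\frac{1}{2} + \frac{3}{2}\right)\right) - \left(42 + \frac{42}{10}\right) = \left(-46 + 2\right) - \frac{231}{5} = -44 - \frac{231}{5} = - \frac{451}{5} \approx -90.2$)
$L + \left(-58 - 58\right) 16 = - \frac{451}{5} + \left(-58 - 58\right) 16 = - \frac{451}{5} - 1856 = - \frac{9731}{5}$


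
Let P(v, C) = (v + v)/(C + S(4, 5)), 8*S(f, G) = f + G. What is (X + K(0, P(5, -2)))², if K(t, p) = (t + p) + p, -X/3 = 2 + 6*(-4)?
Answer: 91204/49 ≈ 1861.3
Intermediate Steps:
S(f, G) = G/8 + f/8 (S(f, G) = (f + G)/8 = (G + f)/8 = G/8 + f/8)
P(v, C) = 2*v/(9/8 + C) (P(v, C) = (v + v)/(C + ((⅛)*5 + (⅛)*4)) = (2*v)/(C + (5/8 + ½)) = (2*v)/(C + 9/8) = (2*v)/(9/8 + C) = 2*v/(9/8 + C))
X = 66 (X = -3*(2 + 6*(-4)) = -3*(2 - 24) = -3*(-22) = 66)
K(t, p) = t + 2*p (K(t, p) = (p + t) + p = t + 2*p)
(X + K(0, P(5, -2)))² = (66 + (0 + 2*(16*5/(9 + 8*(-2)))))² = (66 + (0 + 2*(16*5/(9 - 16))))² = (66 + (0 + 2*(16*5/(-7))))² = (66 + (0 + 2*(16*5*(-⅐))))² = (66 + (0 + 2*(-80/7)))² = (66 + (0 - 160/7))² = (66 - 160/7)² = (302/7)² = 91204/49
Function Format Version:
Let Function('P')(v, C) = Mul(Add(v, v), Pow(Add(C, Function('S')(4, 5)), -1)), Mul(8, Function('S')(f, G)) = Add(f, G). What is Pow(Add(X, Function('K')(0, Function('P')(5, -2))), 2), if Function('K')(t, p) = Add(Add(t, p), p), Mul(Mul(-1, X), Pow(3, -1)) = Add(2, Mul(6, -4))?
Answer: Rational(91204, 49) ≈ 1861.3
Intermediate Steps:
Function('S')(f, G) = Add(Mul(Rational(1, 8), G), Mul(Rational(1, 8), f)) (Function('S')(f, G) = Mul(Rational(1, 8), Add(f, G)) = Mul(Rational(1, 8), Add(G, f)) = Add(Mul(Rational(1, 8), G), Mul(Rational(1, 8), f)))
Function('P')(v, C) = Mul(2, v, Pow(Add(Rational(9, 8), C), -1)) (Function('P')(v, C) = Mul(Add(v, v), Pow(Add(C, Add(Mul(Rational(1, 8), 5), Mul(Rational(1, 8), 4))), -1)) = Mul(Mul(2, v), Pow(Add(C, Add(Rational(5, 8), Rational(1, 2))), -1)) = Mul(Mul(2, v), Pow(Add(C, Rational(9, 8)), -1)) = Mul(Mul(2, v), Pow(Add(Rational(9, 8), C), -1)) = Mul(2, v, Pow(Add(Rational(9, 8), C), -1)))
X = 66 (X = Mul(-3, Add(2, Mul(6, -4))) = Mul(-3, Add(2, -24)) = Mul(-3, -22) = 66)
Function('K')(t, p) = Add(t, Mul(2, p)) (Function('K')(t, p) = Add(Add(p, t), p) = Add(t, Mul(2, p)))
Pow(Add(X, Function('K')(0, Function('P')(5, -2))), 2) = Pow(Add(66, Add(0, Mul(2, Mul(16, 5, Pow(Add(9, Mul(8, -2)), -1))))), 2) = Pow(Add(66, Add(0, Mul(2, Mul(16, 5, Pow(Add(9, -16), -1))))), 2) = Pow(Add(66, Add(0, Mul(2, Mul(16, 5, Pow(-7, -1))))), 2) = Pow(Add(66, Add(0, Mul(2, Mul(16, 5, Rational(-1, 7))))), 2) = Pow(Add(66, Add(0, Mul(2, Rational(-80, 7)))), 2) = Pow(Add(66, Add(0, Rational(-160, 7))), 2) = Pow(Add(66, Rational(-160, 7)), 2) = Pow(Rational(302, 7), 2) = Rational(91204, 49)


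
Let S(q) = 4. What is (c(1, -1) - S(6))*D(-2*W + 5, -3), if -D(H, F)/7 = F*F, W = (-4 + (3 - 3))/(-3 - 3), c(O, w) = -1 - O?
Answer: 378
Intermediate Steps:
W = ⅔ (W = (-4 + 0)/(-6) = -4*(-⅙) = ⅔ ≈ 0.66667)
D(H, F) = -7*F² (D(H, F) = -7*F*F = -7*F²)
(c(1, -1) - S(6))*D(-2*W + 5, -3) = ((-1 - 1*1) - 1*4)*(-7*(-3)²) = ((-1 - 1) - 4)*(-7*9) = (-2 - 4)*(-63) = -6*(-63) = 378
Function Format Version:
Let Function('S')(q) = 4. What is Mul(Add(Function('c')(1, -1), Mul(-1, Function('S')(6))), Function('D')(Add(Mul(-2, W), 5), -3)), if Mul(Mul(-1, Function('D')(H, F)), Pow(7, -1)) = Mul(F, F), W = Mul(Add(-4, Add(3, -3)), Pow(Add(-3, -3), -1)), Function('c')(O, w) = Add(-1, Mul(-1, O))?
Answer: 378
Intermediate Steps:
W = Rational(2, 3) (W = Mul(Add(-4, 0), Pow(-6, -1)) = Mul(-4, Rational(-1, 6)) = Rational(2, 3) ≈ 0.66667)
Function('D')(H, F) = Mul(-7, Pow(F, 2)) (Function('D')(H, F) = Mul(-7, Mul(F, F)) = Mul(-7, Pow(F, 2)))
Mul(Add(Function('c')(1, -1), Mul(-1, Function('S')(6))), Function('D')(Add(Mul(-2, W), 5), -3)) = Mul(Add(Add(-1, Mul(-1, 1)), Mul(-1, 4)), Mul(-7, Pow(-3, 2))) = Mul(Add(Add(-1, -1), -4), Mul(-7, 9)) = Mul(Add(-2, -4), -63) = Mul(-6, -63) = 378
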